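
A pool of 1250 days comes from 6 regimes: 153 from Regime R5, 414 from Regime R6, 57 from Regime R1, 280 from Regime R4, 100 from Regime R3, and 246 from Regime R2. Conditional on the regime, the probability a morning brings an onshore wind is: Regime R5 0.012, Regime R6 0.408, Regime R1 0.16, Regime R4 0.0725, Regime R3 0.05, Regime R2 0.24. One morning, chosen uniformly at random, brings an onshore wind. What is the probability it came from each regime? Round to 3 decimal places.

Regime R5 0.007, Regime R6 0.639, Regime R1 0.035, Regime R4 0.077, Regime R3 0.019, Regime R2 0.223

By Bayes' rule, posterior ∝ prior × likelihood:
  Regime R5: 0.1224 × 0.012 = 0.0014688
  Regime R6: 0.3312 × 0.408 = 0.1351296
  Regime R1: 0.0456 × 0.16 = 0.007296
  Regime R4: 0.224 × 0.0725 = 0.01624
  Regime R3: 0.08 × 0.05 = 0.004
  Regime R2: 0.1968 × 0.24 = 0.047232
Total = 0.2113664.
P(Regime R5 | onshore) = 0.0014688/0.2113664 ≈ 0.007
P(Regime R6 | onshore) = 0.1351296/0.2113664 ≈ 0.639
P(Regime R1 | onshore) = 0.007296/0.2113664 ≈ 0.035
P(Regime R4 | onshore) = 0.01624/0.2113664 ≈ 0.077
P(Regime R3 | onshore) = 0.004/0.2113664 ≈ 0.019
P(Regime R2 | onshore) = 0.047232/0.2113664 ≈ 0.223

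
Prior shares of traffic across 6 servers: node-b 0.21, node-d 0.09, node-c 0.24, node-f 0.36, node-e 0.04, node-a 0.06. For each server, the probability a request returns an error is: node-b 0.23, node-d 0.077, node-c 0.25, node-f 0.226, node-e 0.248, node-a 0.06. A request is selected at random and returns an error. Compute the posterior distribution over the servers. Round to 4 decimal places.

node-b 0.2299, node-d 0.0330, node-c 0.2856, node-f 0.3872, node-e 0.0472, node-a 0.0171

Prior × likelihood for each hypothesis:
  node-b: 0.21 × 0.23 = 0.0483
  node-d: 0.09 × 0.077 = 0.00693
  node-c: 0.24 × 0.25 = 0.06
  node-f: 0.36 × 0.226 = 0.08136
  node-e: 0.04 × 0.248 = 0.00992
  node-a: 0.06 × 0.06 = 0.0036
Sum = 0.21011.
P(node-b | error) = 0.0483/0.21011 ≈ 0.2299
P(node-d | error) = 0.00693/0.21011 ≈ 0.0330
P(node-c | error) = 0.06/0.21011 ≈ 0.2856
P(node-f | error) = 0.08136/0.21011 ≈ 0.3872
P(node-e | error) = 0.00992/0.21011 ≈ 0.0472
P(node-a | error) = 0.0036/0.21011 ≈ 0.0171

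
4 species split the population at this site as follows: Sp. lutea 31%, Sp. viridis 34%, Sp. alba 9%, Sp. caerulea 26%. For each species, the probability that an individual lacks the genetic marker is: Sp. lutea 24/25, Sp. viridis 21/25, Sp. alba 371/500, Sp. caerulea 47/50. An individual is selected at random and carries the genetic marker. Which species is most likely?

Sp. viridis

Taking complements, P(marker | each) = Sp. lutea 0.04, Sp. viridis 0.16, Sp. alba 0.258, Sp. caerulea 0.06.
Compute prior × likelihood for every hypothesis:
  Sp. lutea: 0.31 × 0.04 = 0.0124
  Sp. viridis: 0.34 × 0.16 = 0.0544
  Sp. alba: 0.09 × 0.258 = 0.02322
  Sp. caerulea: 0.26 × 0.06 = 0.0156
Normalizing constant = 0.10562.
Largest term belongs to Sp. viridis, so Sp. viridis is most probable.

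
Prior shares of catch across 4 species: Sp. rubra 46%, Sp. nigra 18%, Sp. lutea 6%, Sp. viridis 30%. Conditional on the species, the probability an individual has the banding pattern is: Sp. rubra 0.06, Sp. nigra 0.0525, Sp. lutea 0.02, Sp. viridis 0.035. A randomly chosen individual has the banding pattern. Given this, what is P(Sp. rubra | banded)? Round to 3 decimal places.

Prior × likelihood for each hypothesis:
  Sp. rubra: 0.46 × 0.06 = 0.0276
  Sp. nigra: 0.18 × 0.0525 = 0.00945
  Sp. lutea: 0.06 × 0.02 = 0.0012
  Sp. viridis: 0.3 × 0.035 = 0.0105
Total = 0.04875.
P(Sp. rubra | evidence) = 0.0276 / 0.04875 ≈ 0.566.

0.566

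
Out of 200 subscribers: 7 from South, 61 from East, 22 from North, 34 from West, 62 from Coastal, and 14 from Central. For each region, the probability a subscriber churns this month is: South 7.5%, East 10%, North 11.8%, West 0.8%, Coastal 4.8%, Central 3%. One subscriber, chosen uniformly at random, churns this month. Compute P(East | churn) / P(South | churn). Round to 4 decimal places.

11.6190

Unnormalized posteriors (prior × likelihood):
  South: 0.035 × 0.075 = 0.002625
  East: 0.305 × 0.1 = 0.0305
  North: 0.11 × 0.118 = 0.01298
  West: 0.17 × 0.008 = 0.00136
  Coastal: 0.31 × 0.048 = 0.01488
  Central: 0.07 × 0.03 = 0.0021
Total = 0.064445.
The ratio is 0.0305 / 0.002625 (the normalizer cancels) = 11.6190.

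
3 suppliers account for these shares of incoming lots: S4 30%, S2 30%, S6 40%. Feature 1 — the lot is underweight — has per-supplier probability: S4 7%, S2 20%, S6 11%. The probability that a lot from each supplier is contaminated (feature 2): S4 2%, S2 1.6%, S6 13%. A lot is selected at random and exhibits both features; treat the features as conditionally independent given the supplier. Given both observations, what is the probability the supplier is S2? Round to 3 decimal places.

0.135

Unnormalized posteriors (prior × likelihood):
  S4: 0.3 × 0.07 × 0.02 = 0.00042
  S2: 0.3 × 0.2 × 0.016 = 0.00096
  S6: 0.4 × 0.11 × 0.13 = 0.00572
Sum = 0.0071.
P(S2 | evidence) = 0.00096 / 0.0071 ≈ 0.135.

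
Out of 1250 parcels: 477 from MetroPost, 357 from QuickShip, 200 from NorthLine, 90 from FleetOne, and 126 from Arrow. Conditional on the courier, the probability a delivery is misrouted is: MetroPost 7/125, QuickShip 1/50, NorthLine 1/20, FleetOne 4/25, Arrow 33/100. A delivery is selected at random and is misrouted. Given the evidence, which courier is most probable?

Arrow

Prior × likelihood for each hypothesis:
  MetroPost: 0.3816 × 0.056 = 0.0213696
  QuickShip: 0.2856 × 0.02 = 0.005712
  NorthLine: 0.16 × 0.05 = 0.008
  FleetOne: 0.072 × 0.16 = 0.01152
  Arrow: 0.1008 × 0.33 = 0.033264
Normalizing constant = 0.0798656.
Largest term belongs to Arrow, so Arrow is most probable.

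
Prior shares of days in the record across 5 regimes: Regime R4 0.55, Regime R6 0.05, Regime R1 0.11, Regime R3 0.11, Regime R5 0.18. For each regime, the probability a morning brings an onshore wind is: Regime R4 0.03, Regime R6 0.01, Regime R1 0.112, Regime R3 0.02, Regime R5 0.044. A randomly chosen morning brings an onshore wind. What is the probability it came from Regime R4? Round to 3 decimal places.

0.418

Compute prior × likelihood for every hypothesis:
  Regime R4: 0.55 × 0.03 = 0.0165
  Regime R6: 0.05 × 0.01 = 0.0005
  Regime R1: 0.11 × 0.112 = 0.01232
  Regime R3: 0.11 × 0.02 = 0.0022
  Regime R5: 0.18 × 0.044 = 0.00792
Sum = 0.03944.
P(Regime R4 | evidence) = 0.0165 / 0.03944 ≈ 0.418.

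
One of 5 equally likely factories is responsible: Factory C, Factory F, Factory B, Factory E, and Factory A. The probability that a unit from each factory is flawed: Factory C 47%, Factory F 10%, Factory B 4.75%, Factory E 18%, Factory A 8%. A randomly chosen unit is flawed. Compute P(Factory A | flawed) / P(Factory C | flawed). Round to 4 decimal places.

0.1702

Since the prior is uniform, the posterior is proportional to the likelihood:
  Factory C: 0.47
  Factory F: 0.1
  Factory B: 0.0475
  Factory E: 0.18
  Factory A: 0.08
Normalizing constant = 0.8775.
The ratio is 0.08 / 0.47 (the normalizer cancels) = 0.1702.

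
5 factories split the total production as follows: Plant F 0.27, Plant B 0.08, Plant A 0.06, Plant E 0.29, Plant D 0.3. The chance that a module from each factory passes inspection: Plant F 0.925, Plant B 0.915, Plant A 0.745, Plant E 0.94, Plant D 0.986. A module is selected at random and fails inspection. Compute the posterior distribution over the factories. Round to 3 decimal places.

Taking complements, P(nonconforming | each) = Plant F 0.075, Plant B 0.085, Plant A 0.255, Plant E 0.06, Plant D 0.014.
Prior × likelihood for each hypothesis:
  Plant F: 0.27 × 0.075 = 0.02025
  Plant B: 0.08 × 0.085 = 0.0068
  Plant A: 0.06 × 0.255 = 0.0153
  Plant E: 0.29 × 0.06 = 0.0174
  Plant D: 0.3 × 0.014 = 0.0042
Sum = 0.06395.
P(Plant F | nonconforming) = 0.02025/0.06395 ≈ 0.317
P(Plant B | nonconforming) = 0.0068/0.06395 ≈ 0.106
P(Plant A | nonconforming) = 0.0153/0.06395 ≈ 0.239
P(Plant E | nonconforming) = 0.0174/0.06395 ≈ 0.272
P(Plant D | nonconforming) = 0.0042/0.06395 ≈ 0.066
(Check: 0.317+0.106+0.239+0.272+0.066 = 1.000.)

Plant F 0.317, Plant B 0.106, Plant A 0.239, Plant E 0.272, Plant D 0.066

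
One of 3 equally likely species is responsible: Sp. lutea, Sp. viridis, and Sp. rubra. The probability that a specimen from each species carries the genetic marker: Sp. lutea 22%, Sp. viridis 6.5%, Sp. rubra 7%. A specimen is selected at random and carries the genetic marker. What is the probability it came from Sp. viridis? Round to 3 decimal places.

With a uniform prior (1/3 each), posterior ∝ likelihood:
  Sp. lutea: 0.22
  Sp. viridis: 0.065
  Sp. rubra: 0.07
Normalizing constant = 0.355.
P(Sp. viridis | evidence) = 0.065 / 0.355 ≈ 0.183.

0.183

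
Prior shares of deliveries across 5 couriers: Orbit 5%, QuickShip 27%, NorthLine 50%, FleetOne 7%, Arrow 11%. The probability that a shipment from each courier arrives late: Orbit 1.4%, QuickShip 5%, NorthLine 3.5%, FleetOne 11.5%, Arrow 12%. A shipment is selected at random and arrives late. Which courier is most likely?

Unnormalized posteriors (prior × likelihood):
  Orbit: 0.05 × 0.014 = 0.0007
  QuickShip: 0.27 × 0.05 = 0.0135
  NorthLine: 0.5 × 0.035 = 0.0175
  FleetOne: 0.07 × 0.115 = 0.00805
  Arrow: 0.11 × 0.12 = 0.0132
Total = 0.05295.
Largest term belongs to NorthLine, so NorthLine is most probable.

NorthLine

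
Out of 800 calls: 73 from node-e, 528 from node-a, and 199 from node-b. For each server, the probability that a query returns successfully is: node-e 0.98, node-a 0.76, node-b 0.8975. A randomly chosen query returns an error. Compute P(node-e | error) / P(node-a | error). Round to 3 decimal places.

0.012

Taking complements, P(error | each) = node-e 0.02, node-a 0.24, node-b 0.1025.
Unnormalized posteriors (prior × likelihood):
  node-e: 0.09125 × 0.02 = 0.001825
  node-a: 0.66 × 0.24 = 0.1584
  node-b: 0.24875 × 0.1025 = 0.025496875
Sum = 0.185721875.
The ratio is 0.001825 / 0.1584 (the normalizer cancels) = 0.012.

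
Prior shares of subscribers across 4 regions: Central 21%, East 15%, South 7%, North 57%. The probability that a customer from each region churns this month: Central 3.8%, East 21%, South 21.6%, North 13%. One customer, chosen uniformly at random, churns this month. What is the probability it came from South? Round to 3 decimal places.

By Bayes' rule, posterior ∝ prior × likelihood:
  Central: 0.21 × 0.038 = 0.00798
  East: 0.15 × 0.21 = 0.0315
  South: 0.07 × 0.216 = 0.01512
  North: 0.57 × 0.13 = 0.0741
Total = 0.1287.
P(South | evidence) = 0.01512 / 0.1287 ≈ 0.117.

0.117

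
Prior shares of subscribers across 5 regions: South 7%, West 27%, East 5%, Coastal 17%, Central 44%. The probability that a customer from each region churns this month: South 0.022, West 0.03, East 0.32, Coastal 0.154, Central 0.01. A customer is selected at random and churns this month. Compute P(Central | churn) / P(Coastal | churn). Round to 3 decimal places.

0.168

Unnormalized posteriors (prior × likelihood):
  South: 0.07 × 0.022 = 0.00154
  West: 0.27 × 0.03 = 0.0081
  East: 0.05 × 0.32 = 0.016
  Coastal: 0.17 × 0.154 = 0.02618
  Central: 0.44 × 0.01 = 0.0044
Sum = 0.05622.
The ratio is 0.0044 / 0.02618 (the normalizer cancels) = 0.168.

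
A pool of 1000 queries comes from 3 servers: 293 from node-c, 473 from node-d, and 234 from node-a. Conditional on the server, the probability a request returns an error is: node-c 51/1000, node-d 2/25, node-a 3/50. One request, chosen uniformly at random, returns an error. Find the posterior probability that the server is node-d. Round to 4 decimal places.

0.5663

By Bayes' rule, posterior ∝ prior × likelihood:
  node-c: 0.293 × 0.051 = 0.014943
  node-d: 0.473 × 0.08 = 0.03784
  node-a: 0.234 × 0.06 = 0.01404
Sum = 0.066823.
P(node-d | evidence) = 0.03784 / 0.066823 ≈ 0.5663.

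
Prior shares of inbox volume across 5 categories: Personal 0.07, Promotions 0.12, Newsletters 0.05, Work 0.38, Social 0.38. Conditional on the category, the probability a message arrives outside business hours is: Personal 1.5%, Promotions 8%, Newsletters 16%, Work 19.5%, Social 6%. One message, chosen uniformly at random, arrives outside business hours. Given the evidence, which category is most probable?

Work

By Bayes' rule, posterior ∝ prior × likelihood:
  Personal: 0.07 × 0.015 = 0.00105
  Promotions: 0.12 × 0.08 = 0.0096
  Newsletters: 0.05 × 0.16 = 0.008
  Work: 0.38 × 0.195 = 0.0741
  Social: 0.38 × 0.06 = 0.0228
Total = 0.11555.
Largest term belongs to Work, so Work is most probable.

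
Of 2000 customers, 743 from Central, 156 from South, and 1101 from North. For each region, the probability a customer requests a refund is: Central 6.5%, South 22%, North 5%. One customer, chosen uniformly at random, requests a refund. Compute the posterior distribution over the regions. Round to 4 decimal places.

Central 0.3508, South 0.2493, North 0.3999

Compute prior × likelihood for every hypothesis:
  Central: 0.3715 × 0.065 = 0.0241475
  South: 0.078 × 0.22 = 0.01716
  North: 0.5505 × 0.05 = 0.027525
Normalizing constant = 0.0688325.
P(Central | refund) = 0.0241475/0.0688325 ≈ 0.3508
P(South | refund) = 0.01716/0.0688325 ≈ 0.2493
P(North | refund) = 0.027525/0.0688325 ≈ 0.3999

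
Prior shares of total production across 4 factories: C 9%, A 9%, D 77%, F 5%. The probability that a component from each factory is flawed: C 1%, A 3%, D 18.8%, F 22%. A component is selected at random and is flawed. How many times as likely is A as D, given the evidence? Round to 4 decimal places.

0.0187

Prior × likelihood for each hypothesis:
  C: 0.09 × 0.01 = 0.0009
  A: 0.09 × 0.03 = 0.0027
  D: 0.77 × 0.188 = 0.14476
  F: 0.05 × 0.22 = 0.011
Normalizing constant = 0.15936.
The ratio is 0.0027 / 0.14476 (the normalizer cancels) = 0.0187.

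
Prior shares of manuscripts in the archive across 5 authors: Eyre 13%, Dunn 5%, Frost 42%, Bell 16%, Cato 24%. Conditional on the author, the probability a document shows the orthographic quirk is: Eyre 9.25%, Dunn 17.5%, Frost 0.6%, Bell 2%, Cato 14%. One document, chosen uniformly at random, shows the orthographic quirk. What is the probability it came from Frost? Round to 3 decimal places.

Unnormalized posteriors (prior × likelihood):
  Eyre: 0.13 × 0.0925 = 0.012025
  Dunn: 0.05 × 0.175 = 0.00875
  Frost: 0.42 × 0.006 = 0.00252
  Bell: 0.16 × 0.02 = 0.0032
  Cato: 0.24 × 0.14 = 0.0336
Normalizing constant = 0.060095.
P(Frost | evidence) = 0.00252 / 0.060095 ≈ 0.042.

0.042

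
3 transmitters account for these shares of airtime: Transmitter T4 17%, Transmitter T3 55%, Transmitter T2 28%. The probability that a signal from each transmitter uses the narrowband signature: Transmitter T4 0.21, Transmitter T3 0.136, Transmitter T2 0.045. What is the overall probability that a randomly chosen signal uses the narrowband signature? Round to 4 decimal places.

Compute prior × likelihood for every hypothesis:
  Transmitter T4: 0.17 × 0.21 = 0.0357
  Transmitter T3: 0.55 × 0.136 = 0.0748
  Transmitter T2: 0.28 × 0.045 = 0.0126
P(narrowband) = 0.0357 + 0.0748 + 0.0126 = 0.1231 → 0.1231.

0.1231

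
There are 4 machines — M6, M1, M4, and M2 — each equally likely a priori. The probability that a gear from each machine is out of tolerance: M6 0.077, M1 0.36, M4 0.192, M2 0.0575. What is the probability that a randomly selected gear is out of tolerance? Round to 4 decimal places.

Since the prior is uniform, the posterior is proportional to the likelihood:
  M6: 0.077
  M1: 0.36
  M4: 0.192
  M2: 0.0575
P(oversize) = (1/4) × (0.077 + 0.36 + 0.192 + 0.0575) = 0.6865/4 ≈ 0.1716.

0.1716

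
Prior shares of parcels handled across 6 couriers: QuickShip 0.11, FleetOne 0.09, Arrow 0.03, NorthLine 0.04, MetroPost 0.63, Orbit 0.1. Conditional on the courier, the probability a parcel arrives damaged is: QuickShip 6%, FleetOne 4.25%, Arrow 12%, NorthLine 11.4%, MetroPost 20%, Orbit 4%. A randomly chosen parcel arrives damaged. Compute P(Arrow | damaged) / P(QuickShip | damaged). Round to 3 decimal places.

Prior × likelihood for each hypothesis:
  QuickShip: 0.11 × 0.06 = 0.0066
  FleetOne: 0.09 × 0.0425 = 0.003825
  Arrow: 0.03 × 0.12 = 0.0036
  NorthLine: 0.04 × 0.114 = 0.00456
  MetroPost: 0.63 × 0.2 = 0.126
  Orbit: 0.1 × 0.04 = 0.004
Sum = 0.148585.
The ratio is 0.0036 / 0.0066 (the normalizer cancels) = 0.545.

0.545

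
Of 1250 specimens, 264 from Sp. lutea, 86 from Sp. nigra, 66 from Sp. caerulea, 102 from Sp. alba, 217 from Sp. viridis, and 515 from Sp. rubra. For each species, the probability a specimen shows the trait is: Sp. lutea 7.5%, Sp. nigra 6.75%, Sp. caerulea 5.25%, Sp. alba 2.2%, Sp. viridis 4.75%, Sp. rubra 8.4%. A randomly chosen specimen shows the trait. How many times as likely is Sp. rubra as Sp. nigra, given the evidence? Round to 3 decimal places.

By Bayes' rule, posterior ∝ prior × likelihood:
  Sp. lutea: 0.2112 × 0.075 = 0.01584
  Sp. nigra: 0.0688 × 0.0675 = 0.004644
  Sp. caerulea: 0.0528 × 0.0525 = 0.002772
  Sp. alba: 0.0816 × 0.022 = 0.0017952
  Sp. viridis: 0.1736 × 0.0475 = 0.008246
  Sp. rubra: 0.412 × 0.084 = 0.034608
Normalizing constant = 0.0679052.
The ratio is 0.034608 / 0.004644 (the normalizer cancels) = 7.452.

7.452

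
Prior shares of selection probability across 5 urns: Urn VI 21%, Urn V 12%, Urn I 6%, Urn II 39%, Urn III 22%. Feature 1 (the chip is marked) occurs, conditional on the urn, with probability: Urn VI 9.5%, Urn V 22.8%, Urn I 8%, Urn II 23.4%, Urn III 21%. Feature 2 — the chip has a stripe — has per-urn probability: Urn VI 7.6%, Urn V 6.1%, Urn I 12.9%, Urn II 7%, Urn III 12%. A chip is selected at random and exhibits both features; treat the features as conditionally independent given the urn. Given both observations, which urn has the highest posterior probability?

Urn II

Compute prior × likelihood for every hypothesis:
  Urn VI: 0.21 × 0.095 × 0.076 = 0.0015162
  Urn V: 0.12 × 0.228 × 0.061 = 0.00166896
  Urn I: 0.06 × 0.08 × 0.129 = 0.0006192
  Urn II: 0.39 × 0.234 × 0.07 = 0.0063882
  Urn III: 0.22 × 0.21 × 0.12 = 0.005544
Sum = 0.01573656.
Largest term belongs to Urn II, so Urn II is most probable.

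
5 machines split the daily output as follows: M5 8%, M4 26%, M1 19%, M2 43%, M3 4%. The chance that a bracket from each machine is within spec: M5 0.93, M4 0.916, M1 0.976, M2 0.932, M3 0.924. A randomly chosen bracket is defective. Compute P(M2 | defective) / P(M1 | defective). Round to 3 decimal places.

6.412

Taking complements, P(defective | each) = M5 0.07, M4 0.084, M1 0.024, M2 0.068, M3 0.076.
By Bayes' rule, posterior ∝ prior × likelihood:
  M5: 0.08 × 0.07 = 0.0056
  M4: 0.26 × 0.084 = 0.02184
  M1: 0.19 × 0.024 = 0.00456
  M2: 0.43 × 0.068 = 0.02924
  M3: 0.04 × 0.076 = 0.00304
Normalizing constant = 0.06428.
The ratio is 0.02924 / 0.00456 (the normalizer cancels) = 6.412.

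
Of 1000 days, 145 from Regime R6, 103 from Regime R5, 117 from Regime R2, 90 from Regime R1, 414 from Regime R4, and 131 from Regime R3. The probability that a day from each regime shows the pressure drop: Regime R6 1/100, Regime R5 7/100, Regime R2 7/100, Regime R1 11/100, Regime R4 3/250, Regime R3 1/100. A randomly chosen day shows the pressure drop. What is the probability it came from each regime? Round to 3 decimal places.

Regime R6 0.044, Regime R5 0.218, Regime R2 0.248, Regime R1 0.300, Regime R4 0.150, Regime R3 0.040

By Bayes' rule, posterior ∝ prior × likelihood:
  Regime R6: 0.145 × 0.01 = 0.00145
  Regime R5: 0.103 × 0.07 = 0.00721
  Regime R2: 0.117 × 0.07 = 0.00819
  Regime R1: 0.09 × 0.11 = 0.0099
  Regime R4: 0.414 × 0.012 = 0.004968
  Regime R3: 0.131 × 0.01 = 0.00131
Normalizing constant = 0.033028.
P(Regime R6 | drop) = 0.00145/0.033028 ≈ 0.044
P(Regime R5 | drop) = 0.00721/0.033028 ≈ 0.218
P(Regime R2 | drop) = 0.00819/0.033028 ≈ 0.248
P(Regime R1 | drop) = 0.0099/0.033028 ≈ 0.300
P(Regime R4 | drop) = 0.004968/0.033028 ≈ 0.150
P(Regime R3 | drop) = 0.00131/0.033028 ≈ 0.040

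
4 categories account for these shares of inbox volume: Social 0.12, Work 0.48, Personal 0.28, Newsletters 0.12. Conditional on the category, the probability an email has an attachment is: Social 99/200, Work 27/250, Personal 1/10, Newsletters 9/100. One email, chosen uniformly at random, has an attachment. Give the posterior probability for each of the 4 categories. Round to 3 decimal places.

Social 0.396, Work 0.346, Personal 0.187, Newsletters 0.072

Compute prior × likelihood for every hypothesis:
  Social: 0.12 × 0.495 = 0.0594
  Work: 0.48 × 0.108 = 0.05184
  Personal: 0.28 × 0.1 = 0.028
  Newsletters: 0.12 × 0.09 = 0.0108
Sum = 0.15004.
P(Social | attachment) = 0.0594/0.15004 ≈ 0.396
P(Work | attachment) = 0.05184/0.15004 ≈ 0.346
P(Personal | attachment) = 0.028/0.15004 ≈ 0.187
P(Newsletters | attachment) = 0.0108/0.15004 ≈ 0.072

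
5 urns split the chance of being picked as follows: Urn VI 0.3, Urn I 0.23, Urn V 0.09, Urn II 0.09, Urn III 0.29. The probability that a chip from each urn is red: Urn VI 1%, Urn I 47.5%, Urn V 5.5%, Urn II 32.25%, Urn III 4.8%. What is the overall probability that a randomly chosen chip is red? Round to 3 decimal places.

Compute prior × likelihood for every hypothesis:
  Urn VI: 0.3 × 0.01 = 0.003
  Urn I: 0.23 × 0.475 = 0.10925
  Urn V: 0.09 × 0.055 = 0.00495
  Urn II: 0.09 × 0.3225 = 0.029025
  Urn III: 0.29 × 0.048 = 0.01392
P(red) = 0.003 + 0.10925 + 0.00495 + 0.029025 + 0.01392 = 0.160145 → 0.160.

0.160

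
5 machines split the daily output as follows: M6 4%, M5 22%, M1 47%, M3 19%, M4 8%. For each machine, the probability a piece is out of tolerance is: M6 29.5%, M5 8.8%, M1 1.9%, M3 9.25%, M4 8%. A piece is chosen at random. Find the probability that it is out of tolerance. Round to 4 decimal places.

By Bayes' rule, posterior ∝ prior × likelihood:
  M6: 0.04 × 0.295 = 0.0118
  M5: 0.22 × 0.088 = 0.01936
  M1: 0.47 × 0.019 = 0.00893
  M3: 0.19 × 0.0925 = 0.017575
  M4: 0.08 × 0.08 = 0.0064
P(oversize) = 0.0118 + 0.01936 + 0.00893 + 0.017575 + 0.0064 = 0.064065 → 0.0641.

0.0641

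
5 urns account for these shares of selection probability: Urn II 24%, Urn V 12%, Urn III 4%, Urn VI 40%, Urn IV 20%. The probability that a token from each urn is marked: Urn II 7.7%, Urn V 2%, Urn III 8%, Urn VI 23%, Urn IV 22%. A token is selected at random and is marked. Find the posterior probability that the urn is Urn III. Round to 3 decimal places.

0.020

Compute prior × likelihood for every hypothesis:
  Urn II: 0.24 × 0.077 = 0.01848
  Urn V: 0.12 × 0.02 = 0.0024
  Urn III: 0.04 × 0.08 = 0.0032
  Urn VI: 0.4 × 0.23 = 0.092
  Urn IV: 0.2 × 0.22 = 0.044
Total = 0.16008.
P(Urn III | evidence) = 0.0032 / 0.16008 ≈ 0.020.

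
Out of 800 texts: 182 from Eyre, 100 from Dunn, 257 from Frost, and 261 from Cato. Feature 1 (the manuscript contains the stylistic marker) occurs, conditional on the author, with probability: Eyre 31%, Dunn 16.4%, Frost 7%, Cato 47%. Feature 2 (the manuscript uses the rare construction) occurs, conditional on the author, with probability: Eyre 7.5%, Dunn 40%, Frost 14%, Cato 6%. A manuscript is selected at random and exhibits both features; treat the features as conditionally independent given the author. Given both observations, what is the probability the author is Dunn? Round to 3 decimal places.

0.317

Prior × likelihood for each hypothesis:
  Eyre: 0.2275 × 0.31 × 0.075 = 0.005289375
  Dunn: 0.125 × 0.164 × 0.4 = 0.0082
  Frost: 0.32125 × 0.07 × 0.14 = 0.00314825
  Cato: 0.32625 × 0.47 × 0.06 = 0.00920025
Normalizing constant = 0.025837875.
P(Dunn | evidence) = 0.0082 / 0.025837875 ≈ 0.317.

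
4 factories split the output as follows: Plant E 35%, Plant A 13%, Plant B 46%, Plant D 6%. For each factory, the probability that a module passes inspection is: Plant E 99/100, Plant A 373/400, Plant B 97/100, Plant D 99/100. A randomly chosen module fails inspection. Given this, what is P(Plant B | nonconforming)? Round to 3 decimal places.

0.517

Taking complements, P(nonconforming | each) = Plant E 0.01, Plant A 0.0675, Plant B 0.03, Plant D 0.01.
Unnormalized posteriors (prior × likelihood):
  Plant E: 0.35 × 0.01 = 0.0035
  Plant A: 0.13 × 0.0675 = 0.008775
  Plant B: 0.46 × 0.03 = 0.0138
  Plant D: 0.06 × 0.01 = 0.0006
Sum = 0.026675.
P(Plant B | evidence) = 0.0138 / 0.026675 ≈ 0.517.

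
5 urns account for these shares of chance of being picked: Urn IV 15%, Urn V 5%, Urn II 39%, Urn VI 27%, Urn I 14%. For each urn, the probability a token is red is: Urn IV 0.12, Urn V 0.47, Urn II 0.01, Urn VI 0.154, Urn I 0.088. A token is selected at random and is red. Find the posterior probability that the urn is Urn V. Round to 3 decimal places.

Unnormalized posteriors (prior × likelihood):
  Urn IV: 0.15 × 0.12 = 0.018
  Urn V: 0.05 × 0.47 = 0.0235
  Urn II: 0.39 × 0.01 = 0.0039
  Urn VI: 0.27 × 0.154 = 0.04158
  Urn I: 0.14 × 0.088 = 0.01232
Normalizing constant = 0.0993.
P(Urn V | evidence) = 0.0235 / 0.0993 ≈ 0.237.

0.237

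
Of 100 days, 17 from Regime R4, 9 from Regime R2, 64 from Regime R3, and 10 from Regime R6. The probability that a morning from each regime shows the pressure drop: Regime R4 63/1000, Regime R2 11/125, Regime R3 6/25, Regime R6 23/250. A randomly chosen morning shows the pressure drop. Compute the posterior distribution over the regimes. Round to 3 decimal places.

Prior × likelihood for each hypothesis:
  Regime R4: 0.17 × 0.063 = 0.01071
  Regime R2: 0.09 × 0.088 = 0.00792
  Regime R3: 0.64 × 0.24 = 0.1536
  Regime R6: 0.1 × 0.092 = 0.0092
Normalizing constant = 0.18143.
P(Regime R4 | drop) = 0.01071/0.18143 ≈ 0.059
P(Regime R2 | drop) = 0.00792/0.18143 ≈ 0.044
P(Regime R3 | drop) = 0.1536/0.18143 ≈ 0.847
P(Regime R6 | drop) = 0.0092/0.18143 ≈ 0.051

Regime R4 0.059, Regime R2 0.044, Regime R3 0.847, Regime R6 0.051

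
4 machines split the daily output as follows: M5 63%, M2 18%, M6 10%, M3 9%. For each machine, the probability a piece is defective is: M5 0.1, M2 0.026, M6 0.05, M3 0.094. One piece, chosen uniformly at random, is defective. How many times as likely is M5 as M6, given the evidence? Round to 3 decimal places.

12.600

By Bayes' rule, posterior ∝ prior × likelihood:
  M5: 0.63 × 0.1 = 0.063
  M2: 0.18 × 0.026 = 0.00468
  M6: 0.1 × 0.05 = 0.005
  M3: 0.09 × 0.094 = 0.00846
Sum = 0.08114.
The ratio is 0.063 / 0.005 (the normalizer cancels) = 12.600.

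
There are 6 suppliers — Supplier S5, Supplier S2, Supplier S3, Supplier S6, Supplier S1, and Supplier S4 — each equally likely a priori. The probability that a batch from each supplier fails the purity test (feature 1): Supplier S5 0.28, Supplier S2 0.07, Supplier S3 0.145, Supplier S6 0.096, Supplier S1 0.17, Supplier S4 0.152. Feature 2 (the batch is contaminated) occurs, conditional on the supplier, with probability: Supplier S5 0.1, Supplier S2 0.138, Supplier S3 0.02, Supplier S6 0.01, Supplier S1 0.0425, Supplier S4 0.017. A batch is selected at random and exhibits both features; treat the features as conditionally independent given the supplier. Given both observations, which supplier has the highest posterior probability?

With a uniform prior (1/6 each), posterior ∝ likelihood:
  Supplier S5: 0.28 × 0.1 = 0.028
  Supplier S2: 0.07 × 0.138 = 0.00966
  Supplier S3: 0.145 × 0.02 = 0.0029
  Supplier S6: 0.096 × 0.01 = 0.00096
  Supplier S1: 0.17 × 0.0425 = 0.007225
  Supplier S4: 0.152 × 0.017 = 0.002584
Normalizing constant = 0.051329.
Largest term belongs to Supplier S5, so Supplier S5 is most probable.

Supplier S5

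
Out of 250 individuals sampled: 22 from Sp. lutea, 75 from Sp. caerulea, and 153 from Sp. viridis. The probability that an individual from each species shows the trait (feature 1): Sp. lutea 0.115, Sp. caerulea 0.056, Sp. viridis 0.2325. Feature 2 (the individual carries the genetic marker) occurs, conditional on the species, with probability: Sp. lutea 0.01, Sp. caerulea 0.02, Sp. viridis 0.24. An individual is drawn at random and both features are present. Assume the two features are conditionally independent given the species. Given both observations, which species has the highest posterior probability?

Prior × likelihood for each hypothesis:
  Sp. lutea: 0.088 × 0.115 × 0.01 = 0.0001012
  Sp. caerulea: 0.3 × 0.056 × 0.02 = 0.000336
  Sp. viridis: 0.612 × 0.2325 × 0.24 = 0.0341496
Total = 0.0345868.
Largest term belongs to Sp. viridis, so Sp. viridis is most probable.

Sp. viridis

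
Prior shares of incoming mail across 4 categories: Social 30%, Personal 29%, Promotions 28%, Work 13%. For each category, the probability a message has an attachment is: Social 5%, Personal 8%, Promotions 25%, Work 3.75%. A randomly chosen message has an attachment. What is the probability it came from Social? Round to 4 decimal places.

0.1327

Unnormalized posteriors (prior × likelihood):
  Social: 0.3 × 0.05 = 0.015
  Personal: 0.29 × 0.08 = 0.0232
  Promotions: 0.28 × 0.25 = 0.07
  Work: 0.13 × 0.0375 = 0.004875
Normalizing constant = 0.113075.
P(Social | evidence) = 0.015 / 0.113075 ≈ 0.1327.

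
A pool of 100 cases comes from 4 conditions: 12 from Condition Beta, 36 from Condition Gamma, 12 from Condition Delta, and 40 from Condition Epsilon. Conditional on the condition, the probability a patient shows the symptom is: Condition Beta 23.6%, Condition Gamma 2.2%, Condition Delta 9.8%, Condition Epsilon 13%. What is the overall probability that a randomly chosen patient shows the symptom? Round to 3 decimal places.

0.100

Prior × likelihood for each hypothesis:
  Condition Beta: 0.12 × 0.236 = 0.02832
  Condition Gamma: 0.36 × 0.022 = 0.00792
  Condition Delta: 0.12 × 0.098 = 0.01176
  Condition Epsilon: 0.4 × 0.13 = 0.052
P(symptomatic) = 0.02832 + 0.00792 + 0.01176 + 0.052 = 0.1 → 0.100.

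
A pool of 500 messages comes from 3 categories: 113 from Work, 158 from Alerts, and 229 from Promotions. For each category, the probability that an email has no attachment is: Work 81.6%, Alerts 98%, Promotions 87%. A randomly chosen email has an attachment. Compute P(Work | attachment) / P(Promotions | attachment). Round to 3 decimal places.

Taking complements, P(attachment | each) = Work 0.184, Alerts 0.02, Promotions 0.13.
Unnormalized posteriors (prior × likelihood):
  Work: 0.226 × 0.184 = 0.041584
  Alerts: 0.316 × 0.02 = 0.00632
  Promotions: 0.458 × 0.13 = 0.05954
Normalizing constant = 0.107444.
The ratio is 0.041584 / 0.05954 (the normalizer cancels) = 0.698.

0.698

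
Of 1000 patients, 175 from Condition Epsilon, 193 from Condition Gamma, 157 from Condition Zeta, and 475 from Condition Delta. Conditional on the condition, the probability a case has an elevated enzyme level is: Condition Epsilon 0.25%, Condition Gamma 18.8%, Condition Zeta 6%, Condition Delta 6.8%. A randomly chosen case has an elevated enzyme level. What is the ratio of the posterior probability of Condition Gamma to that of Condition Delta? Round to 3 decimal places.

Unnormalized posteriors (prior × likelihood):
  Condition Epsilon: 0.175 × 0.0025 = 0.0004375
  Condition Gamma: 0.193 × 0.188 = 0.036284
  Condition Zeta: 0.157 × 0.06 = 0.00942
  Condition Delta: 0.475 × 0.068 = 0.0323
Sum = 0.0784415.
The ratio is 0.036284 / 0.0323 (the normalizer cancels) = 1.123.

1.123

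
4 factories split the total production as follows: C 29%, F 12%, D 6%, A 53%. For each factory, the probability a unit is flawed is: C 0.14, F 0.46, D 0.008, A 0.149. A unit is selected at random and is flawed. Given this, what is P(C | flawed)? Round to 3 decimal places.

By Bayes' rule, posterior ∝ prior × likelihood:
  C: 0.29 × 0.14 = 0.0406
  F: 0.12 × 0.46 = 0.0552
  D: 0.06 × 0.008 = 0.00048
  A: 0.53 × 0.149 = 0.07897
Sum = 0.17525.
P(C | evidence) = 0.0406 / 0.17525 ≈ 0.232.

0.232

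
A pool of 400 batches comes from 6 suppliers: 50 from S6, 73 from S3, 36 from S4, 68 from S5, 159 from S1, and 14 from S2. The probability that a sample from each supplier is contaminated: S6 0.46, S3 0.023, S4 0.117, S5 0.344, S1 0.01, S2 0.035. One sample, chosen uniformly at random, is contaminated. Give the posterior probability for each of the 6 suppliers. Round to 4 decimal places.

S6 0.4231, S3 0.0309, S4 0.0775, S5 0.4303, S1 0.0292, S2 0.0090

By Bayes' rule, posterior ∝ prior × likelihood:
  S6: 0.125 × 0.46 = 0.0575
  S3: 0.1825 × 0.023 = 0.0041975
  S4: 0.09 × 0.117 = 0.01053
  S5: 0.17 × 0.344 = 0.05848
  S1: 0.3975 × 0.01 = 0.003975
  S2: 0.035 × 0.035 = 0.001225
Normalizing constant = 0.1359075.
P(S6 | contaminated) = 0.0575/0.1359075 ≈ 0.4231
P(S3 | contaminated) = 0.0041975/0.1359075 ≈ 0.0309
P(S4 | contaminated) = 0.01053/0.1359075 ≈ 0.0775
P(S5 | contaminated) = 0.05848/0.1359075 ≈ 0.4303
P(S1 | contaminated) = 0.003975/0.1359075 ≈ 0.0292
P(S2 | contaminated) = 0.001225/0.1359075 ≈ 0.0090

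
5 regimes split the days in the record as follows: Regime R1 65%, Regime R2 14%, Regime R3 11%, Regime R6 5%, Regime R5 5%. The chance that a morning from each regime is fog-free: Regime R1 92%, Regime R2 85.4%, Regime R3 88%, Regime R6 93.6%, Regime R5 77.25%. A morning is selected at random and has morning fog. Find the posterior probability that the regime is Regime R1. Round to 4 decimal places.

Taking complements, P(fog | each) = Regime R1 0.08, Regime R2 0.146, Regime R3 0.12, Regime R6 0.064, Regime R5 0.2275.
Unnormalized posteriors (prior × likelihood):
  Regime R1: 0.65 × 0.08 = 0.052
  Regime R2: 0.14 × 0.146 = 0.02044
  Regime R3: 0.11 × 0.12 = 0.0132
  Regime R6: 0.05 × 0.064 = 0.0032
  Regime R5: 0.05 × 0.2275 = 0.011375
Total = 0.100215.
P(Regime R1 | evidence) = 0.052 / 0.100215 ≈ 0.5189.

0.5189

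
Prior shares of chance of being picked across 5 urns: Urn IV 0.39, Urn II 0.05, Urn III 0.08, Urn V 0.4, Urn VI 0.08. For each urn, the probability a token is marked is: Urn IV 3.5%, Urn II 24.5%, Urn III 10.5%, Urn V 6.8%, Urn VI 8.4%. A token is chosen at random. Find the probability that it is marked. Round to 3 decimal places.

0.068

Unnormalized posteriors (prior × likelihood):
  Urn IV: 0.39 × 0.035 = 0.01365
  Urn II: 0.05 × 0.245 = 0.01225
  Urn III: 0.08 × 0.105 = 0.0084
  Urn V: 0.4 × 0.068 = 0.0272
  Urn VI: 0.08 × 0.084 = 0.00672
P(marked) = 0.01365 + 0.01225 + 0.0084 + 0.0272 + 0.00672 = 0.06822 → 0.068.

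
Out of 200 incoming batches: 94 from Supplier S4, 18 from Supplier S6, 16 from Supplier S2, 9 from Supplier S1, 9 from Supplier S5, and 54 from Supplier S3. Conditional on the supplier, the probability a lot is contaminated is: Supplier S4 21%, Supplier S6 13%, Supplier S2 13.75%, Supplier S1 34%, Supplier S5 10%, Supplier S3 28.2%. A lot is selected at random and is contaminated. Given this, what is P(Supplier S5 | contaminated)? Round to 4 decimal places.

Compute prior × likelihood for every hypothesis:
  Supplier S4: 0.47 × 0.21 = 0.0987
  Supplier S6: 0.09 × 0.13 = 0.0117
  Supplier S2: 0.08 × 0.1375 = 0.011
  Supplier S1: 0.045 × 0.34 = 0.0153
  Supplier S5: 0.045 × 0.1 = 0.0045
  Supplier S3: 0.27 × 0.282 = 0.07614
Sum = 0.21734.
P(Supplier S5 | evidence) = 0.0045 / 0.21734 ≈ 0.0207.

0.0207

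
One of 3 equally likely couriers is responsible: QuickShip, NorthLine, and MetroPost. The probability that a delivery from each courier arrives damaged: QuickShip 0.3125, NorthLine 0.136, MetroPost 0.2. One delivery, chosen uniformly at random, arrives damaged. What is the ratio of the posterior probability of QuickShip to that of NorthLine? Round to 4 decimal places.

2.2978

With a uniform prior (1/3 each), posterior ∝ likelihood:
  QuickShip: 0.3125
  NorthLine: 0.136
  MetroPost: 0.2
Normalizing constant = 0.6485.
The ratio is 0.3125 / 0.136 (the normalizer cancels) = 2.2978.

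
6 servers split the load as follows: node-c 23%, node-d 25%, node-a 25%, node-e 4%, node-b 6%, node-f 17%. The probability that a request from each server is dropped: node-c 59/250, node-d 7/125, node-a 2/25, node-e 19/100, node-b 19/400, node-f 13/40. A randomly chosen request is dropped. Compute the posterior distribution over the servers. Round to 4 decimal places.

Compute prior × likelihood for every hypothesis:
  node-c: 0.23 × 0.236 = 0.05428
  node-d: 0.25 × 0.056 = 0.014
  node-a: 0.25 × 0.08 = 0.02
  node-e: 0.04 × 0.19 = 0.0076
  node-b: 0.06 × 0.0475 = 0.00285
  node-f: 0.17 × 0.325 = 0.05525
Sum = 0.15398.
P(node-c | dropped) = 0.05428/0.15398 ≈ 0.3525
P(node-d | dropped) = 0.014/0.15398 ≈ 0.0909
P(node-a | dropped) = 0.02/0.15398 ≈ 0.1299
P(node-e | dropped) = 0.0076/0.15398 ≈ 0.0494
P(node-b | dropped) = 0.00285/0.15398 ≈ 0.0185
P(node-f | dropped) = 0.05525/0.15398 ≈ 0.3588
(Check: 0.3525+0.0909+0.1299+0.0494+0.0185+0.3588 = 1.0000.)

node-c 0.3525, node-d 0.0909, node-a 0.1299, node-e 0.0494, node-b 0.0185, node-f 0.3588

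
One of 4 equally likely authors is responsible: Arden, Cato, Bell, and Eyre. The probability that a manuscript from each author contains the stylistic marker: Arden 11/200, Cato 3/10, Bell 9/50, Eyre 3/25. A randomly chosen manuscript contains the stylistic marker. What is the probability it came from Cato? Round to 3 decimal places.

0.458

With a uniform prior (1/4 each), posterior ∝ likelihood:
  Arden: 0.055
  Cato: 0.3
  Bell: 0.18
  Eyre: 0.12
Normalizing constant = 0.655.
P(Cato | evidence) = 0.3 / 0.655 ≈ 0.458.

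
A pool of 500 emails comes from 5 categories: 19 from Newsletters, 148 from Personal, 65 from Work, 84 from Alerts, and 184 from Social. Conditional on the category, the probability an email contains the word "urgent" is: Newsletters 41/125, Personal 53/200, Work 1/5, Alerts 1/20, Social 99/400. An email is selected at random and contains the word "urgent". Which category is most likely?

Compute prior × likelihood for every hypothesis:
  Newsletters: 0.038 × 0.328 = 0.012464
  Personal: 0.296 × 0.265 = 0.07844
  Work: 0.13 × 0.2 = 0.026
  Alerts: 0.168 × 0.05 = 0.0084
  Social: 0.368 × 0.2475 = 0.09108
Sum = 0.216384.
Largest term belongs to Social, so Social is most probable.

Social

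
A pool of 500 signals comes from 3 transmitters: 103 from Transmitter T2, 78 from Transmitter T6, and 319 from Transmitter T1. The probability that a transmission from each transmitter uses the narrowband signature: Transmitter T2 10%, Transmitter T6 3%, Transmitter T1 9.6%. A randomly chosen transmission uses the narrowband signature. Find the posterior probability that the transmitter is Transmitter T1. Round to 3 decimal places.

By Bayes' rule, posterior ∝ prior × likelihood:
  Transmitter T2: 0.206 × 0.1 = 0.0206
  Transmitter T6: 0.156 × 0.03 = 0.00468
  Transmitter T1: 0.638 × 0.096 = 0.061248
Normalizing constant = 0.086528.
P(Transmitter T1 | evidence) = 0.061248 / 0.086528 ≈ 0.708.

0.708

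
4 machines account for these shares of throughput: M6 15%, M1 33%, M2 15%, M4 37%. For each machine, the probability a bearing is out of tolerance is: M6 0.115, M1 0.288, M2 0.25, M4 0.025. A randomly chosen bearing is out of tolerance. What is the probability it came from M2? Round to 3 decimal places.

0.236

By Bayes' rule, posterior ∝ prior × likelihood:
  M6: 0.15 × 0.115 = 0.01725
  M1: 0.33 × 0.288 = 0.09504
  M2: 0.15 × 0.25 = 0.0375
  M4: 0.37 × 0.025 = 0.00925
Total = 0.15904.
P(M2 | evidence) = 0.0375 / 0.15904 ≈ 0.236.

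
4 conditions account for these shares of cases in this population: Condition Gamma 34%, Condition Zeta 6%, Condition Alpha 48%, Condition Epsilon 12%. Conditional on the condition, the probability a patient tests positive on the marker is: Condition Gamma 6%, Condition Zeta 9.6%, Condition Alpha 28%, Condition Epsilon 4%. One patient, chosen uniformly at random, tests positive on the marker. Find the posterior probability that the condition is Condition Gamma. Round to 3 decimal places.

0.123

Unnormalized posteriors (prior × likelihood):
  Condition Gamma: 0.34 × 0.06 = 0.0204
  Condition Zeta: 0.06 × 0.096 = 0.00576
  Condition Alpha: 0.48 × 0.28 = 0.1344
  Condition Epsilon: 0.12 × 0.04 = 0.0048
Total = 0.16536.
P(Condition Gamma | evidence) = 0.0204 / 0.16536 ≈ 0.123.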